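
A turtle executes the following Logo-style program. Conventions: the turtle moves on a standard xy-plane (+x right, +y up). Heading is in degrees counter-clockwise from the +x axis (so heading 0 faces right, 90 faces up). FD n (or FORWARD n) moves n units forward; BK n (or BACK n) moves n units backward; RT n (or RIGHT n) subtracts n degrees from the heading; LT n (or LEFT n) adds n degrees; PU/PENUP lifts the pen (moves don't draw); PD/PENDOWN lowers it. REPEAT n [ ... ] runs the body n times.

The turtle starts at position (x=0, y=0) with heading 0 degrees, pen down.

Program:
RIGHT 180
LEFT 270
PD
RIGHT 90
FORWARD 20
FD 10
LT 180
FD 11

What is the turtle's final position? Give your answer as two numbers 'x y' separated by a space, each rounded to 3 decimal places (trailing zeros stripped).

Executing turtle program step by step:
Start: pos=(0,0), heading=0, pen down
RT 180: heading 0 -> 180
LT 270: heading 180 -> 90
PD: pen down
RT 90: heading 90 -> 0
FD 20: (0,0) -> (20,0) [heading=0, draw]
FD 10: (20,0) -> (30,0) [heading=0, draw]
LT 180: heading 0 -> 180
FD 11: (30,0) -> (19,0) [heading=180, draw]
Final: pos=(19,0), heading=180, 3 segment(s) drawn

Answer: 19 0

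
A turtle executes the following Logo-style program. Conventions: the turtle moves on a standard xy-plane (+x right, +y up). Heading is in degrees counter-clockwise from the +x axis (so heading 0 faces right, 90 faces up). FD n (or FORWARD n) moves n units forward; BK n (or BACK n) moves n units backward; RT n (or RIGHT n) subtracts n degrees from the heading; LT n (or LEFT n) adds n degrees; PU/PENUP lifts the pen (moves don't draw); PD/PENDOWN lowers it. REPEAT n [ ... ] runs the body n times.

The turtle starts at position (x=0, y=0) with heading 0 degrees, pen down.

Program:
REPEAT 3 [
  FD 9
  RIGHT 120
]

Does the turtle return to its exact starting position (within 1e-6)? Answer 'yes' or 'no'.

Answer: yes

Derivation:
Executing turtle program step by step:
Start: pos=(0,0), heading=0, pen down
REPEAT 3 [
  -- iteration 1/3 --
  FD 9: (0,0) -> (9,0) [heading=0, draw]
  RT 120: heading 0 -> 240
  -- iteration 2/3 --
  FD 9: (9,0) -> (4.5,-7.794) [heading=240, draw]
  RT 120: heading 240 -> 120
  -- iteration 3/3 --
  FD 9: (4.5,-7.794) -> (0,0) [heading=120, draw]
  RT 120: heading 120 -> 0
]
Final: pos=(0,0), heading=0, 3 segment(s) drawn

Start position: (0, 0)
Final position: (0, 0)
Distance = 0; < 1e-6 -> CLOSED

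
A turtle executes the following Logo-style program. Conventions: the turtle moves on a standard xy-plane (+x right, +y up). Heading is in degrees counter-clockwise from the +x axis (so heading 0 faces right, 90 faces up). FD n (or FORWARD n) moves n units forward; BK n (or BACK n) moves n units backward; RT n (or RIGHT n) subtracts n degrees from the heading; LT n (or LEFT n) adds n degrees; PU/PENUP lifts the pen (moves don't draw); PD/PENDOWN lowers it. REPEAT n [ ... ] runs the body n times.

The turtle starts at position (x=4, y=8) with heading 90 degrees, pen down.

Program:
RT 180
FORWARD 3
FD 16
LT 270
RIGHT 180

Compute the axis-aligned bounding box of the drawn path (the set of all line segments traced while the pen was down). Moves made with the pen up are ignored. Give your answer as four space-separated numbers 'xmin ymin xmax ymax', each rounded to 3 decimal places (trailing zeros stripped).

Executing turtle program step by step:
Start: pos=(4,8), heading=90, pen down
RT 180: heading 90 -> 270
FD 3: (4,8) -> (4,5) [heading=270, draw]
FD 16: (4,5) -> (4,-11) [heading=270, draw]
LT 270: heading 270 -> 180
RT 180: heading 180 -> 0
Final: pos=(4,-11), heading=0, 2 segment(s) drawn

Segment endpoints: x in {4, 4}, y in {-11, 5, 8}
xmin=4, ymin=-11, xmax=4, ymax=8

Answer: 4 -11 4 8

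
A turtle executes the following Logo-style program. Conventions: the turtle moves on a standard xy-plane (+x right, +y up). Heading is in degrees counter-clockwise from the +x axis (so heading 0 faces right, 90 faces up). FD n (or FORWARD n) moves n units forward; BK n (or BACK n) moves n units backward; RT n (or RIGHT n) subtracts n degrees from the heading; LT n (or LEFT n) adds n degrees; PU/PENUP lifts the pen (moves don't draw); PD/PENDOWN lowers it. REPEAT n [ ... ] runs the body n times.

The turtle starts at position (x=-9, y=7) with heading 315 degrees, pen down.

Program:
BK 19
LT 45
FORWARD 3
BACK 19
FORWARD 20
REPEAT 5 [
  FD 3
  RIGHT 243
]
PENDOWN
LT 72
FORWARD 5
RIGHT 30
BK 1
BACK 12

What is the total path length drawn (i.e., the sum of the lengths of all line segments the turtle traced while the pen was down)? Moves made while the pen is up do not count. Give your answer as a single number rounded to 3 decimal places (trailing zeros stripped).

Answer: 94

Derivation:
Executing turtle program step by step:
Start: pos=(-9,7), heading=315, pen down
BK 19: (-9,7) -> (-22.435,20.435) [heading=315, draw]
LT 45: heading 315 -> 0
FD 3: (-22.435,20.435) -> (-19.435,20.435) [heading=0, draw]
BK 19: (-19.435,20.435) -> (-38.435,20.435) [heading=0, draw]
FD 20: (-38.435,20.435) -> (-18.435,20.435) [heading=0, draw]
REPEAT 5 [
  -- iteration 1/5 --
  FD 3: (-18.435,20.435) -> (-15.435,20.435) [heading=0, draw]
  RT 243: heading 0 -> 117
  -- iteration 2/5 --
  FD 3: (-15.435,20.435) -> (-16.797,23.108) [heading=117, draw]
  RT 243: heading 117 -> 234
  -- iteration 3/5 --
  FD 3: (-16.797,23.108) -> (-18.56,20.681) [heading=234, draw]
  RT 243: heading 234 -> 351
  -- iteration 4/5 --
  FD 3: (-18.56,20.681) -> (-15.597,20.212) [heading=351, draw]
  RT 243: heading 351 -> 108
  -- iteration 5/5 --
  FD 3: (-15.597,20.212) -> (-16.524,23.065) [heading=108, draw]
  RT 243: heading 108 -> 225
]
PD: pen down
LT 72: heading 225 -> 297
FD 5: (-16.524,23.065) -> (-14.254,18.61) [heading=297, draw]
RT 30: heading 297 -> 267
BK 1: (-14.254,18.61) -> (-14.202,19.608) [heading=267, draw]
BK 12: (-14.202,19.608) -> (-13.574,31.592) [heading=267, draw]
Final: pos=(-13.574,31.592), heading=267, 12 segment(s) drawn

Segment lengths:
  seg 1: (-9,7) -> (-22.435,20.435), length = 19
  seg 2: (-22.435,20.435) -> (-19.435,20.435), length = 3
  seg 3: (-19.435,20.435) -> (-38.435,20.435), length = 19
  seg 4: (-38.435,20.435) -> (-18.435,20.435), length = 20
  seg 5: (-18.435,20.435) -> (-15.435,20.435), length = 3
  seg 6: (-15.435,20.435) -> (-16.797,23.108), length = 3
  seg 7: (-16.797,23.108) -> (-18.56,20.681), length = 3
  seg 8: (-18.56,20.681) -> (-15.597,20.212), length = 3
  seg 9: (-15.597,20.212) -> (-16.524,23.065), length = 3
  seg 10: (-16.524,23.065) -> (-14.254,18.61), length = 5
  seg 11: (-14.254,18.61) -> (-14.202,19.608), length = 1
  seg 12: (-14.202,19.608) -> (-13.574,31.592), length = 12
Total = 94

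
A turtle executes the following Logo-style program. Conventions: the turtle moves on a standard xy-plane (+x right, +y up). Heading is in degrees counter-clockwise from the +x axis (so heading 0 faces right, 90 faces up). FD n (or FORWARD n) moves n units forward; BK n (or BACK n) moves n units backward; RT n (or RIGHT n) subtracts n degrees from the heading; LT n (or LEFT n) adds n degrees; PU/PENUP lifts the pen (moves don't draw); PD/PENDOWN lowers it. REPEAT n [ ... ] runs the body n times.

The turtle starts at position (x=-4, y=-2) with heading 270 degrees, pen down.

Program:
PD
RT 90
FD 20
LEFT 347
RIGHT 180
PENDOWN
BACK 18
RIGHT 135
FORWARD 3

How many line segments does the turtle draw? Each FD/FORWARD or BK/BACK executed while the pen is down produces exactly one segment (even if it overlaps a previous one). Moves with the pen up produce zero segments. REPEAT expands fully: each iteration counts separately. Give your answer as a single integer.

Executing turtle program step by step:
Start: pos=(-4,-2), heading=270, pen down
PD: pen down
RT 90: heading 270 -> 180
FD 20: (-4,-2) -> (-24,-2) [heading=180, draw]
LT 347: heading 180 -> 167
RT 180: heading 167 -> 347
PD: pen down
BK 18: (-24,-2) -> (-41.539,2.049) [heading=347, draw]
RT 135: heading 347 -> 212
FD 3: (-41.539,2.049) -> (-44.083,0.459) [heading=212, draw]
Final: pos=(-44.083,0.459), heading=212, 3 segment(s) drawn
Segments drawn: 3

Answer: 3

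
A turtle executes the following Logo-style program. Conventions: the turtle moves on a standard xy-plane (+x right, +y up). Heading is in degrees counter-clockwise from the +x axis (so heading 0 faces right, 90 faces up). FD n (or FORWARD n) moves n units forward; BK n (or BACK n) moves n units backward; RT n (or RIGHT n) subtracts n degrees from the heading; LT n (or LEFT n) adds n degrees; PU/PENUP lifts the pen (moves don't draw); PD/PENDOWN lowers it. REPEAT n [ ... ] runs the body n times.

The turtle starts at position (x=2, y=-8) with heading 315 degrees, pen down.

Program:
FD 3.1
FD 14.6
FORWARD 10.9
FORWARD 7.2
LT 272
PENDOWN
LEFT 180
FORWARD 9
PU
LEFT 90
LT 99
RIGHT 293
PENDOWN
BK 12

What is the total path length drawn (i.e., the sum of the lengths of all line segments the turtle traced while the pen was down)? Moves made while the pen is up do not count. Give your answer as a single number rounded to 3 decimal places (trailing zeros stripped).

Executing turtle program step by step:
Start: pos=(2,-8), heading=315, pen down
FD 3.1: (2,-8) -> (4.192,-10.192) [heading=315, draw]
FD 14.6: (4.192,-10.192) -> (14.516,-20.516) [heading=315, draw]
FD 10.9: (14.516,-20.516) -> (22.223,-28.223) [heading=315, draw]
FD 7.2: (22.223,-28.223) -> (27.314,-33.314) [heading=315, draw]
LT 272: heading 315 -> 227
PD: pen down
LT 180: heading 227 -> 47
FD 9: (27.314,-33.314) -> (33.452,-26.732) [heading=47, draw]
PU: pen up
LT 90: heading 47 -> 137
LT 99: heading 137 -> 236
RT 293: heading 236 -> 303
PD: pen down
BK 12: (33.452,-26.732) -> (26.917,-16.668) [heading=303, draw]
Final: pos=(26.917,-16.668), heading=303, 6 segment(s) drawn

Segment lengths:
  seg 1: (2,-8) -> (4.192,-10.192), length = 3.1
  seg 2: (4.192,-10.192) -> (14.516,-20.516), length = 14.6
  seg 3: (14.516,-20.516) -> (22.223,-28.223), length = 10.9
  seg 4: (22.223,-28.223) -> (27.314,-33.314), length = 7.2
  seg 5: (27.314,-33.314) -> (33.452,-26.732), length = 9
  seg 6: (33.452,-26.732) -> (26.917,-16.668), length = 12
Total = 56.8

Answer: 56.8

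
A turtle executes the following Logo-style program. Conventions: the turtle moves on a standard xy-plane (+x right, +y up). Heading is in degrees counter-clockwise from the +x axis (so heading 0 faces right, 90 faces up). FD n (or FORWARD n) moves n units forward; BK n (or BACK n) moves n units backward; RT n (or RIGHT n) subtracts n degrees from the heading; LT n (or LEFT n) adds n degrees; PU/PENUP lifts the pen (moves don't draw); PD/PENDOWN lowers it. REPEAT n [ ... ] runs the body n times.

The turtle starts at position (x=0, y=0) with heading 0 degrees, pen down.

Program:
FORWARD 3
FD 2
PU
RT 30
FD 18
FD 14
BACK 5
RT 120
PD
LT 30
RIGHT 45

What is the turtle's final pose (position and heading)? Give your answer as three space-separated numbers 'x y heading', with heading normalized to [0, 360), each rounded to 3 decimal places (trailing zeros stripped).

Answer: 28.383 -13.5 195

Derivation:
Executing turtle program step by step:
Start: pos=(0,0), heading=0, pen down
FD 3: (0,0) -> (3,0) [heading=0, draw]
FD 2: (3,0) -> (5,0) [heading=0, draw]
PU: pen up
RT 30: heading 0 -> 330
FD 18: (5,0) -> (20.588,-9) [heading=330, move]
FD 14: (20.588,-9) -> (32.713,-16) [heading=330, move]
BK 5: (32.713,-16) -> (28.383,-13.5) [heading=330, move]
RT 120: heading 330 -> 210
PD: pen down
LT 30: heading 210 -> 240
RT 45: heading 240 -> 195
Final: pos=(28.383,-13.5), heading=195, 2 segment(s) drawn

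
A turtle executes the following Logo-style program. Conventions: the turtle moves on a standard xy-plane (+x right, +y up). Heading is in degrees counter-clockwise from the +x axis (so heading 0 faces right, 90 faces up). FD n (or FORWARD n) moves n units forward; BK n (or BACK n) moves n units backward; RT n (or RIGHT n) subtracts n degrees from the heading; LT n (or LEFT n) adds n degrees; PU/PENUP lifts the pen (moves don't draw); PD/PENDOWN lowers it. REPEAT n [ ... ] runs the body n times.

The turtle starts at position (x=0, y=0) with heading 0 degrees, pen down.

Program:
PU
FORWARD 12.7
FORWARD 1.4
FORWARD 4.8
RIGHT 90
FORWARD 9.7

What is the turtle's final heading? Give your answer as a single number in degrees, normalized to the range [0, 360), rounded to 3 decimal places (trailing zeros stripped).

Executing turtle program step by step:
Start: pos=(0,0), heading=0, pen down
PU: pen up
FD 12.7: (0,0) -> (12.7,0) [heading=0, move]
FD 1.4: (12.7,0) -> (14.1,0) [heading=0, move]
FD 4.8: (14.1,0) -> (18.9,0) [heading=0, move]
RT 90: heading 0 -> 270
FD 9.7: (18.9,0) -> (18.9,-9.7) [heading=270, move]
Final: pos=(18.9,-9.7), heading=270, 0 segment(s) drawn

Answer: 270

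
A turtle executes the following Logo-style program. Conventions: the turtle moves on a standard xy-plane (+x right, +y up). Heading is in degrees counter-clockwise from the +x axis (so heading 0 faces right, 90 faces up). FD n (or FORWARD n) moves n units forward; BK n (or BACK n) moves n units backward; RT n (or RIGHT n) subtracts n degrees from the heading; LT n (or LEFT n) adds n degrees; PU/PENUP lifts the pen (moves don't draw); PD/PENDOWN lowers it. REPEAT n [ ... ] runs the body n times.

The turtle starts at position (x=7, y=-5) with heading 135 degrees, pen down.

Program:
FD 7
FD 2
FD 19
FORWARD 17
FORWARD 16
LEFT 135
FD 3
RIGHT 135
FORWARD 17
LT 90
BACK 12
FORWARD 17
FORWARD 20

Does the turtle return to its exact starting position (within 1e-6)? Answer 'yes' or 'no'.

Executing turtle program step by step:
Start: pos=(7,-5), heading=135, pen down
FD 7: (7,-5) -> (2.05,-0.05) [heading=135, draw]
FD 2: (2.05,-0.05) -> (0.636,1.364) [heading=135, draw]
FD 19: (0.636,1.364) -> (-12.799,14.799) [heading=135, draw]
FD 17: (-12.799,14.799) -> (-24.82,26.82) [heading=135, draw]
FD 16: (-24.82,26.82) -> (-36.134,38.134) [heading=135, draw]
LT 135: heading 135 -> 270
FD 3: (-36.134,38.134) -> (-36.134,35.134) [heading=270, draw]
RT 135: heading 270 -> 135
FD 17: (-36.134,35.134) -> (-48.154,47.154) [heading=135, draw]
LT 90: heading 135 -> 225
BK 12: (-48.154,47.154) -> (-39.669,55.64) [heading=225, draw]
FD 17: (-39.669,55.64) -> (-51.69,43.619) [heading=225, draw]
FD 20: (-51.69,43.619) -> (-65.832,29.477) [heading=225, draw]
Final: pos=(-65.832,29.477), heading=225, 10 segment(s) drawn

Start position: (7, -5)
Final position: (-65.832, 29.477)
Distance = 80.58; >= 1e-6 -> NOT closed

Answer: no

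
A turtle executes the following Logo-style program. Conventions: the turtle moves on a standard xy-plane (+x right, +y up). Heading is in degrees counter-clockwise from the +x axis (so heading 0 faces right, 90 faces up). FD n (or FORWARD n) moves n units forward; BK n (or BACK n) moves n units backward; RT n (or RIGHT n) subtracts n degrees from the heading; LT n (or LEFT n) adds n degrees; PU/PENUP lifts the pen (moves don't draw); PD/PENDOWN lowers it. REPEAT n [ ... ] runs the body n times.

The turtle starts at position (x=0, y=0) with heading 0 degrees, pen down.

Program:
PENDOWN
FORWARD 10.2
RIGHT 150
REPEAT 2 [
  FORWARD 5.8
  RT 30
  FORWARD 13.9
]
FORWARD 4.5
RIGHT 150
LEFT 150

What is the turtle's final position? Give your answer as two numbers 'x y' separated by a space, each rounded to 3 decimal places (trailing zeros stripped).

Executing turtle program step by step:
Start: pos=(0,0), heading=0, pen down
PD: pen down
FD 10.2: (0,0) -> (10.2,0) [heading=0, draw]
RT 150: heading 0 -> 210
REPEAT 2 [
  -- iteration 1/2 --
  FD 5.8: (10.2,0) -> (5.177,-2.9) [heading=210, draw]
  RT 30: heading 210 -> 180
  FD 13.9: (5.177,-2.9) -> (-8.723,-2.9) [heading=180, draw]
  -- iteration 2/2 --
  FD 5.8: (-8.723,-2.9) -> (-14.523,-2.9) [heading=180, draw]
  RT 30: heading 180 -> 150
  FD 13.9: (-14.523,-2.9) -> (-26.561,4.05) [heading=150, draw]
]
FD 4.5: (-26.561,4.05) -> (-30.458,6.3) [heading=150, draw]
RT 150: heading 150 -> 0
LT 150: heading 0 -> 150
Final: pos=(-30.458,6.3), heading=150, 6 segment(s) drawn

Answer: -30.458 6.3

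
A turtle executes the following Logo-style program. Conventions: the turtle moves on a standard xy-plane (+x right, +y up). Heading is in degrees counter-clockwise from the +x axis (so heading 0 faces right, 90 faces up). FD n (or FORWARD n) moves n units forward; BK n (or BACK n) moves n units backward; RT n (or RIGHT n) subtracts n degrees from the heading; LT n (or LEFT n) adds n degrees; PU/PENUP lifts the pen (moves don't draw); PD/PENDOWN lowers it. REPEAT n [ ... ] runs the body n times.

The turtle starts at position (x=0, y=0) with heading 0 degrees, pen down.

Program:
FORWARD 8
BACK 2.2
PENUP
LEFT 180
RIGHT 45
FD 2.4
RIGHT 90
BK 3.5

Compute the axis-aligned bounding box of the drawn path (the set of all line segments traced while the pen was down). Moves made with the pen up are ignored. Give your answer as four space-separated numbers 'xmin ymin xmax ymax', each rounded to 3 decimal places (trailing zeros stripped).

Executing turtle program step by step:
Start: pos=(0,0), heading=0, pen down
FD 8: (0,0) -> (8,0) [heading=0, draw]
BK 2.2: (8,0) -> (5.8,0) [heading=0, draw]
PU: pen up
LT 180: heading 0 -> 180
RT 45: heading 180 -> 135
FD 2.4: (5.8,0) -> (4.103,1.697) [heading=135, move]
RT 90: heading 135 -> 45
BK 3.5: (4.103,1.697) -> (1.628,-0.778) [heading=45, move]
Final: pos=(1.628,-0.778), heading=45, 2 segment(s) drawn

Segment endpoints: x in {0, 5.8, 8}, y in {0}
xmin=0, ymin=0, xmax=8, ymax=0

Answer: 0 0 8 0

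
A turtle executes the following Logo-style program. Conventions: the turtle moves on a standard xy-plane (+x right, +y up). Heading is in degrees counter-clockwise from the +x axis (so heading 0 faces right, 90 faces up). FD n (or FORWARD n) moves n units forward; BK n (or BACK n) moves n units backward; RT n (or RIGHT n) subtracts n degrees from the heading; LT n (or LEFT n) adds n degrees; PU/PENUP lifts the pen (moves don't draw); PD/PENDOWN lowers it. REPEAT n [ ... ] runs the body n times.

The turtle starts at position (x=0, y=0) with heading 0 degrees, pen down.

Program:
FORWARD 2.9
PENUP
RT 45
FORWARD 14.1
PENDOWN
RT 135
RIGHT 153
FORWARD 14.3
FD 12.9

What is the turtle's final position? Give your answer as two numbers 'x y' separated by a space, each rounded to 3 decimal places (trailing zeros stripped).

Answer: 37.106 2.378

Derivation:
Executing turtle program step by step:
Start: pos=(0,0), heading=0, pen down
FD 2.9: (0,0) -> (2.9,0) [heading=0, draw]
PU: pen up
RT 45: heading 0 -> 315
FD 14.1: (2.9,0) -> (12.87,-9.97) [heading=315, move]
PD: pen down
RT 135: heading 315 -> 180
RT 153: heading 180 -> 27
FD 14.3: (12.87,-9.97) -> (25.612,-3.478) [heading=27, draw]
FD 12.9: (25.612,-3.478) -> (37.106,2.378) [heading=27, draw]
Final: pos=(37.106,2.378), heading=27, 3 segment(s) drawn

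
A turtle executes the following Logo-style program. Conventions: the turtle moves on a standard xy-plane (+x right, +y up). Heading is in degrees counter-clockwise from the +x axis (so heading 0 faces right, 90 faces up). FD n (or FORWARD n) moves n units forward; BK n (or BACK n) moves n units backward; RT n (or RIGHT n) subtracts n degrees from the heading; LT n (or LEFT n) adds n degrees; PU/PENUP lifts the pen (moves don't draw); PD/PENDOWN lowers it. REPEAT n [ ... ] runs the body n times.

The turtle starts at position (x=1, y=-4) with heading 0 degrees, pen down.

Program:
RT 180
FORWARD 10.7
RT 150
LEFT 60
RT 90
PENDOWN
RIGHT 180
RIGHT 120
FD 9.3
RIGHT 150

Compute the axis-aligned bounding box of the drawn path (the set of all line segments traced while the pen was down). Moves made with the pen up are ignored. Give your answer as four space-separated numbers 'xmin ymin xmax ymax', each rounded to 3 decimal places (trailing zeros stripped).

Answer: -9.7 -4 1 4.054

Derivation:
Executing turtle program step by step:
Start: pos=(1,-4), heading=0, pen down
RT 180: heading 0 -> 180
FD 10.7: (1,-4) -> (-9.7,-4) [heading=180, draw]
RT 150: heading 180 -> 30
LT 60: heading 30 -> 90
RT 90: heading 90 -> 0
PD: pen down
RT 180: heading 0 -> 180
RT 120: heading 180 -> 60
FD 9.3: (-9.7,-4) -> (-5.05,4.054) [heading=60, draw]
RT 150: heading 60 -> 270
Final: pos=(-5.05,4.054), heading=270, 2 segment(s) drawn

Segment endpoints: x in {-9.7, -5.05, 1}, y in {-4, -4, 4.054}
xmin=-9.7, ymin=-4, xmax=1, ymax=4.054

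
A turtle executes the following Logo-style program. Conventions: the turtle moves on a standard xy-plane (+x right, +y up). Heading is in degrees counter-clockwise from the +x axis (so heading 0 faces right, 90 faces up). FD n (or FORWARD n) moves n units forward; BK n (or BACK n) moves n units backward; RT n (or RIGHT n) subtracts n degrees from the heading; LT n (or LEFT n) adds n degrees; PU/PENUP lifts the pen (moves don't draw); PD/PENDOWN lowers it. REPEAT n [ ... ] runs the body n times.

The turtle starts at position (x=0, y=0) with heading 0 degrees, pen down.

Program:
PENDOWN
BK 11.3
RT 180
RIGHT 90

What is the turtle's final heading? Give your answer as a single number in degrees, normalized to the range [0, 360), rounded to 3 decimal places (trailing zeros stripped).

Answer: 90

Derivation:
Executing turtle program step by step:
Start: pos=(0,0), heading=0, pen down
PD: pen down
BK 11.3: (0,0) -> (-11.3,0) [heading=0, draw]
RT 180: heading 0 -> 180
RT 90: heading 180 -> 90
Final: pos=(-11.3,0), heading=90, 1 segment(s) drawn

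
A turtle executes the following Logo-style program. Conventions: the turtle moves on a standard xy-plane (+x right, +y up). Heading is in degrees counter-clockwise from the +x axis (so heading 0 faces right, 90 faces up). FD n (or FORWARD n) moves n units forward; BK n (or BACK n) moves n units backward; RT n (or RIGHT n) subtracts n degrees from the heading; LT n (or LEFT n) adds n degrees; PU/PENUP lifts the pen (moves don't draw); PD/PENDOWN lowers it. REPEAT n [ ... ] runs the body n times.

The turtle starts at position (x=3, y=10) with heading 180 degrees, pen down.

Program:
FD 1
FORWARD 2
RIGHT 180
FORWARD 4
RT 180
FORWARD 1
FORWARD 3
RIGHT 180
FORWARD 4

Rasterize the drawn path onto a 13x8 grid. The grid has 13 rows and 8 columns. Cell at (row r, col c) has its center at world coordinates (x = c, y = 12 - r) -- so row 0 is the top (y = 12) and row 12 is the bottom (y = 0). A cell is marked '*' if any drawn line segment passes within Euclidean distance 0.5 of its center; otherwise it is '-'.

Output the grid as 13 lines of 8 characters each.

Segment 0: (3,10) -> (2,10)
Segment 1: (2,10) -> (0,10)
Segment 2: (0,10) -> (4,10)
Segment 3: (4,10) -> (3,10)
Segment 4: (3,10) -> (0,10)
Segment 5: (0,10) -> (4,10)

Answer: --------
--------
*****---
--------
--------
--------
--------
--------
--------
--------
--------
--------
--------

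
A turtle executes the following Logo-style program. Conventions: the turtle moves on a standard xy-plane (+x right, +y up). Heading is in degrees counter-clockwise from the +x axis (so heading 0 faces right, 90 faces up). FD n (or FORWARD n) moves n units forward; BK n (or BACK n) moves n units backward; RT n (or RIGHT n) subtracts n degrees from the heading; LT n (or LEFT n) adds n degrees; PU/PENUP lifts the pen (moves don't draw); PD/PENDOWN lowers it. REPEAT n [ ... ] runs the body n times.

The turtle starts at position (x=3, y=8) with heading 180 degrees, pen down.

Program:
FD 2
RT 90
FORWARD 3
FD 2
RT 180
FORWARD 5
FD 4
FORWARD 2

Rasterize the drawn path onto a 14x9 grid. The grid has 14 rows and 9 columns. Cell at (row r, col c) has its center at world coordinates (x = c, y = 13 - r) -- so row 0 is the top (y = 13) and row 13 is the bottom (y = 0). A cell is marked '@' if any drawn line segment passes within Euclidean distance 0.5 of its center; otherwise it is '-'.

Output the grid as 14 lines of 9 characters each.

Segment 0: (3,8) -> (1,8)
Segment 1: (1,8) -> (1,11)
Segment 2: (1,11) -> (1,13)
Segment 3: (1,13) -> (1,8)
Segment 4: (1,8) -> (1,4)
Segment 5: (1,4) -> (1,2)

Answer: -@-------
-@-------
-@-------
-@-------
-@-------
-@@@-----
-@-------
-@-------
-@-------
-@-------
-@-------
-@-------
---------
---------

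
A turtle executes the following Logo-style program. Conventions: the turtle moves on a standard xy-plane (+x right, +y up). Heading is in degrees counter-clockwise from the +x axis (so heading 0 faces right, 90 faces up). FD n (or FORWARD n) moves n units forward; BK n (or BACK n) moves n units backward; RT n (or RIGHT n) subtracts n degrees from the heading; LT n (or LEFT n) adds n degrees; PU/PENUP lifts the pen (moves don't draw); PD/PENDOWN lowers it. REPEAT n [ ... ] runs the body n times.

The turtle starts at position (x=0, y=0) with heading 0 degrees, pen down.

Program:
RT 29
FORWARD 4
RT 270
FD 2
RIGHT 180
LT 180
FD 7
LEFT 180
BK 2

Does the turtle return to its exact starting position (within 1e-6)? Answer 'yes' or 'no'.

Executing turtle program step by step:
Start: pos=(0,0), heading=0, pen down
RT 29: heading 0 -> 331
FD 4: (0,0) -> (3.498,-1.939) [heading=331, draw]
RT 270: heading 331 -> 61
FD 2: (3.498,-1.939) -> (4.468,-0.19) [heading=61, draw]
RT 180: heading 61 -> 241
LT 180: heading 241 -> 61
FD 7: (4.468,-0.19) -> (7.862,5.932) [heading=61, draw]
LT 180: heading 61 -> 241
BK 2: (7.862,5.932) -> (8.831,7.682) [heading=241, draw]
Final: pos=(8.831,7.682), heading=241, 4 segment(s) drawn

Start position: (0, 0)
Final position: (8.831, 7.682)
Distance = 11.705; >= 1e-6 -> NOT closed

Answer: no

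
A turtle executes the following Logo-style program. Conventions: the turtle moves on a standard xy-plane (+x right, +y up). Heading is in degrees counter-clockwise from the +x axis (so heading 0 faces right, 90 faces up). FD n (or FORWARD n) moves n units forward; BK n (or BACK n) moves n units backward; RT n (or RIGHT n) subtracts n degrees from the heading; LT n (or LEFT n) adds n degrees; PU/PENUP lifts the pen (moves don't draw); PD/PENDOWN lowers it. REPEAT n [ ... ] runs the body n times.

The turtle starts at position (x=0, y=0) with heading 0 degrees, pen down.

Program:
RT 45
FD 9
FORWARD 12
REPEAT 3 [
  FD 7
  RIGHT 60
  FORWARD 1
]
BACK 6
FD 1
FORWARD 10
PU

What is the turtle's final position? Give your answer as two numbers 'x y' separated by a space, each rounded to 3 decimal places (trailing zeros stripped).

Executing turtle program step by step:
Start: pos=(0,0), heading=0, pen down
RT 45: heading 0 -> 315
FD 9: (0,0) -> (6.364,-6.364) [heading=315, draw]
FD 12: (6.364,-6.364) -> (14.849,-14.849) [heading=315, draw]
REPEAT 3 [
  -- iteration 1/3 --
  FD 7: (14.849,-14.849) -> (19.799,-19.799) [heading=315, draw]
  RT 60: heading 315 -> 255
  FD 1: (19.799,-19.799) -> (19.54,-20.765) [heading=255, draw]
  -- iteration 2/3 --
  FD 7: (19.54,-20.765) -> (17.728,-27.526) [heading=255, draw]
  RT 60: heading 255 -> 195
  FD 1: (17.728,-27.526) -> (16.763,-27.785) [heading=195, draw]
  -- iteration 3/3 --
  FD 7: (16.763,-27.785) -> (10.001,-29.597) [heading=195, draw]
  RT 60: heading 195 -> 135
  FD 1: (10.001,-29.597) -> (9.294,-28.89) [heading=135, draw]
]
BK 6: (9.294,-28.89) -> (13.537,-33.132) [heading=135, draw]
FD 1: (13.537,-33.132) -> (12.829,-32.425) [heading=135, draw]
FD 10: (12.829,-32.425) -> (5.758,-25.354) [heading=135, draw]
PU: pen up
Final: pos=(5.758,-25.354), heading=135, 11 segment(s) drawn

Answer: 5.758 -25.354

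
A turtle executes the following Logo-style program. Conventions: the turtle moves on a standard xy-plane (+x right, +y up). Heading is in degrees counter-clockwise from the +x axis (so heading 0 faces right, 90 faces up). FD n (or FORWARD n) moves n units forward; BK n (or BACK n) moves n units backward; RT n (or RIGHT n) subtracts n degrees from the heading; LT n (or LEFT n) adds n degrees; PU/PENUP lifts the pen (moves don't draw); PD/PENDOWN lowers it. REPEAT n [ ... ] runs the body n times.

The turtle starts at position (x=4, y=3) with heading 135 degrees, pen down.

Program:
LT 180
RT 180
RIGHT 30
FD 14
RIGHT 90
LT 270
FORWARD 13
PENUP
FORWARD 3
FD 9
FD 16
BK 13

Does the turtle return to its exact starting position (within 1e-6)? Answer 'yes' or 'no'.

Answer: no

Derivation:
Executing turtle program step by step:
Start: pos=(4,3), heading=135, pen down
LT 180: heading 135 -> 315
RT 180: heading 315 -> 135
RT 30: heading 135 -> 105
FD 14: (4,3) -> (0.377,16.523) [heading=105, draw]
RT 90: heading 105 -> 15
LT 270: heading 15 -> 285
FD 13: (0.377,16.523) -> (3.741,3.966) [heading=285, draw]
PU: pen up
FD 3: (3.741,3.966) -> (4.518,1.068) [heading=285, move]
FD 9: (4.518,1.068) -> (6.847,-7.625) [heading=285, move]
FD 16: (6.847,-7.625) -> (10.988,-23.08) [heading=285, move]
BK 13: (10.988,-23.08) -> (7.623,-10.523) [heading=285, move]
Final: pos=(7.623,-10.523), heading=285, 2 segment(s) drawn

Start position: (4, 3)
Final position: (7.623, -10.523)
Distance = 14; >= 1e-6 -> NOT closed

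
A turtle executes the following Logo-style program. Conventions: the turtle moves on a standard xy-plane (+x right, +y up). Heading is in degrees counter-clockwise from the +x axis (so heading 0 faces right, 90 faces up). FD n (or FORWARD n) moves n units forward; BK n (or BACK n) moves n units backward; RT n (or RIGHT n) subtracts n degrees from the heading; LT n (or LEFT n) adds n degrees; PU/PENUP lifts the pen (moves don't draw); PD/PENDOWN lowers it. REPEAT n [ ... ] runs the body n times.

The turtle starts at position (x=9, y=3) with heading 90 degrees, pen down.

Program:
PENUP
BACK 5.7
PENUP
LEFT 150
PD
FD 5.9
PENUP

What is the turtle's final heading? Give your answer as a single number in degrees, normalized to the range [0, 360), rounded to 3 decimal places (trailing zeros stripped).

Answer: 240

Derivation:
Executing turtle program step by step:
Start: pos=(9,3), heading=90, pen down
PU: pen up
BK 5.7: (9,3) -> (9,-2.7) [heading=90, move]
PU: pen up
LT 150: heading 90 -> 240
PD: pen down
FD 5.9: (9,-2.7) -> (6.05,-7.81) [heading=240, draw]
PU: pen up
Final: pos=(6.05,-7.81), heading=240, 1 segment(s) drawn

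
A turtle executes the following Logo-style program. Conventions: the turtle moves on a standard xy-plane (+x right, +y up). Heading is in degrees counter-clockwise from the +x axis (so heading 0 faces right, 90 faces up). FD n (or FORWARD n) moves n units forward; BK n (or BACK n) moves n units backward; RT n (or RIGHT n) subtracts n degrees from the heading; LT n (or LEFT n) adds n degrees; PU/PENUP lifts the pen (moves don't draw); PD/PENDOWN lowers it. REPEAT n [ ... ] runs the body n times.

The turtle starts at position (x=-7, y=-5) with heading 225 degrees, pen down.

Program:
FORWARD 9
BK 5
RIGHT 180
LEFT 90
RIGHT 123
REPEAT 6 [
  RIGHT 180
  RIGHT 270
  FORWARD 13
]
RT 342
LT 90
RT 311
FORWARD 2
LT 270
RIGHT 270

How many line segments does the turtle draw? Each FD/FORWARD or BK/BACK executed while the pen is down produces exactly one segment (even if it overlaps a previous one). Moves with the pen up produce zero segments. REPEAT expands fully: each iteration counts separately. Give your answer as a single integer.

Answer: 9

Derivation:
Executing turtle program step by step:
Start: pos=(-7,-5), heading=225, pen down
FD 9: (-7,-5) -> (-13.364,-11.364) [heading=225, draw]
BK 5: (-13.364,-11.364) -> (-9.828,-7.828) [heading=225, draw]
RT 180: heading 225 -> 45
LT 90: heading 45 -> 135
RT 123: heading 135 -> 12
REPEAT 6 [
  -- iteration 1/6 --
  RT 180: heading 12 -> 192
  RT 270: heading 192 -> 282
  FD 13: (-9.828,-7.828) -> (-7.126,-20.544) [heading=282, draw]
  -- iteration 2/6 --
  RT 180: heading 282 -> 102
  RT 270: heading 102 -> 192
  FD 13: (-7.126,-20.544) -> (-19.841,-23.247) [heading=192, draw]
  -- iteration 3/6 --
  RT 180: heading 192 -> 12
  RT 270: heading 12 -> 102
  FD 13: (-19.841,-23.247) -> (-22.544,-10.531) [heading=102, draw]
  -- iteration 4/6 --
  RT 180: heading 102 -> 282
  RT 270: heading 282 -> 12
  FD 13: (-22.544,-10.531) -> (-9.828,-7.828) [heading=12, draw]
  -- iteration 5/6 --
  RT 180: heading 12 -> 192
  RT 270: heading 192 -> 282
  FD 13: (-9.828,-7.828) -> (-7.126,-20.544) [heading=282, draw]
  -- iteration 6/6 --
  RT 180: heading 282 -> 102
  RT 270: heading 102 -> 192
  FD 13: (-7.126,-20.544) -> (-19.841,-23.247) [heading=192, draw]
]
RT 342: heading 192 -> 210
LT 90: heading 210 -> 300
RT 311: heading 300 -> 349
FD 2: (-19.841,-23.247) -> (-17.878,-23.629) [heading=349, draw]
LT 270: heading 349 -> 259
RT 270: heading 259 -> 349
Final: pos=(-17.878,-23.629), heading=349, 9 segment(s) drawn
Segments drawn: 9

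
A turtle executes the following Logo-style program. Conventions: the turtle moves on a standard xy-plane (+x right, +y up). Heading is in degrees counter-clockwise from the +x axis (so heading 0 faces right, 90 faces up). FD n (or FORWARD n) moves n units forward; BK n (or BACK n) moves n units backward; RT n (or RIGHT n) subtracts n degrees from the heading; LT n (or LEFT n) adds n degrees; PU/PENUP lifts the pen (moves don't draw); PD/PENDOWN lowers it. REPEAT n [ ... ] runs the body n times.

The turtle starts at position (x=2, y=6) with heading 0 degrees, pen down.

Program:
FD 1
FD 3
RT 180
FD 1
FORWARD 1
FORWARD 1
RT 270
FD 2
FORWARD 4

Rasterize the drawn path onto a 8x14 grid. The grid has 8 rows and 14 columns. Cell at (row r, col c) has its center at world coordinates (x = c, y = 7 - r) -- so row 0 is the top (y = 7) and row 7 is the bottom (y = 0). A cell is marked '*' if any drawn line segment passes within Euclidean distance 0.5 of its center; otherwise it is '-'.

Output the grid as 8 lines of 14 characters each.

Answer: --------------
--*****-------
---*----------
---*----------
---*----------
---*----------
---*----------
---*----------

Derivation:
Segment 0: (2,6) -> (3,6)
Segment 1: (3,6) -> (6,6)
Segment 2: (6,6) -> (5,6)
Segment 3: (5,6) -> (4,6)
Segment 4: (4,6) -> (3,6)
Segment 5: (3,6) -> (3,4)
Segment 6: (3,4) -> (3,0)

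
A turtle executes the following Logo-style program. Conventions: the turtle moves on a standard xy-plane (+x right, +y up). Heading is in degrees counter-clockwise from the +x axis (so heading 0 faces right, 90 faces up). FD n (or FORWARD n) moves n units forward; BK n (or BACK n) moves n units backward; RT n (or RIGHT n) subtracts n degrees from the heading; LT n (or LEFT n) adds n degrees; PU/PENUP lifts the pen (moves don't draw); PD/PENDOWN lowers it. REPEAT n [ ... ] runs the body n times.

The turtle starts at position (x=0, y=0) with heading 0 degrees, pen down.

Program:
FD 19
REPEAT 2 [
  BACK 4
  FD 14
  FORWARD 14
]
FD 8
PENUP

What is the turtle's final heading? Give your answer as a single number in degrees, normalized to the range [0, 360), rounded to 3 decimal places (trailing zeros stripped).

Executing turtle program step by step:
Start: pos=(0,0), heading=0, pen down
FD 19: (0,0) -> (19,0) [heading=0, draw]
REPEAT 2 [
  -- iteration 1/2 --
  BK 4: (19,0) -> (15,0) [heading=0, draw]
  FD 14: (15,0) -> (29,0) [heading=0, draw]
  FD 14: (29,0) -> (43,0) [heading=0, draw]
  -- iteration 2/2 --
  BK 4: (43,0) -> (39,0) [heading=0, draw]
  FD 14: (39,0) -> (53,0) [heading=0, draw]
  FD 14: (53,0) -> (67,0) [heading=0, draw]
]
FD 8: (67,0) -> (75,0) [heading=0, draw]
PU: pen up
Final: pos=(75,0), heading=0, 8 segment(s) drawn

Answer: 0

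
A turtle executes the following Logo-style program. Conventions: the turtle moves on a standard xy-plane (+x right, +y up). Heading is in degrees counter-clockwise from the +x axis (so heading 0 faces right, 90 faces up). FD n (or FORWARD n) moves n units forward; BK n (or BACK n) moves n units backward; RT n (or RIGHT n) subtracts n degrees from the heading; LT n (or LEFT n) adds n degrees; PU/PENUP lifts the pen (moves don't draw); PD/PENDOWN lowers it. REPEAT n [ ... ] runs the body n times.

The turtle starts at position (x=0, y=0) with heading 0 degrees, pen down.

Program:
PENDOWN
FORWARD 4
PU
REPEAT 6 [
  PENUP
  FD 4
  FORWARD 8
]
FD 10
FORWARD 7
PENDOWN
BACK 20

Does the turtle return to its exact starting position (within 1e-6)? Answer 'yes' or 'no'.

Executing turtle program step by step:
Start: pos=(0,0), heading=0, pen down
PD: pen down
FD 4: (0,0) -> (4,0) [heading=0, draw]
PU: pen up
REPEAT 6 [
  -- iteration 1/6 --
  PU: pen up
  FD 4: (4,0) -> (8,0) [heading=0, move]
  FD 8: (8,0) -> (16,0) [heading=0, move]
  -- iteration 2/6 --
  PU: pen up
  FD 4: (16,0) -> (20,0) [heading=0, move]
  FD 8: (20,0) -> (28,0) [heading=0, move]
  -- iteration 3/6 --
  PU: pen up
  FD 4: (28,0) -> (32,0) [heading=0, move]
  FD 8: (32,0) -> (40,0) [heading=0, move]
  -- iteration 4/6 --
  PU: pen up
  FD 4: (40,0) -> (44,0) [heading=0, move]
  FD 8: (44,0) -> (52,0) [heading=0, move]
  -- iteration 5/6 --
  PU: pen up
  FD 4: (52,0) -> (56,0) [heading=0, move]
  FD 8: (56,0) -> (64,0) [heading=0, move]
  -- iteration 6/6 --
  PU: pen up
  FD 4: (64,0) -> (68,0) [heading=0, move]
  FD 8: (68,0) -> (76,0) [heading=0, move]
]
FD 10: (76,0) -> (86,0) [heading=0, move]
FD 7: (86,0) -> (93,0) [heading=0, move]
PD: pen down
BK 20: (93,0) -> (73,0) [heading=0, draw]
Final: pos=(73,0), heading=0, 2 segment(s) drawn

Start position: (0, 0)
Final position: (73, 0)
Distance = 73; >= 1e-6 -> NOT closed

Answer: no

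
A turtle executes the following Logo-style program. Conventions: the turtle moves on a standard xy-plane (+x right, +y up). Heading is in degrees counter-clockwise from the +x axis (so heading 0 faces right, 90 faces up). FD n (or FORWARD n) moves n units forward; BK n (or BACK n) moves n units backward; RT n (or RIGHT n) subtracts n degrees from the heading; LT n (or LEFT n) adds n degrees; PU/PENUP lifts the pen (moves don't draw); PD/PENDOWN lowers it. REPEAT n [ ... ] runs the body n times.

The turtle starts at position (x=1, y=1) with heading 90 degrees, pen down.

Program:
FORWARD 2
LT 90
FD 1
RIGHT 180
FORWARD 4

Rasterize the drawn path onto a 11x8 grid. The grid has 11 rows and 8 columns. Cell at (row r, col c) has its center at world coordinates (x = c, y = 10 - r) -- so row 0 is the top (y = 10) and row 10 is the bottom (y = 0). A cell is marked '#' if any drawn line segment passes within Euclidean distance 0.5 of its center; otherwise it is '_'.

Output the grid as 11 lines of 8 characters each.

Answer: ________
________
________
________
________
________
________
#####___
_#______
_#______
________

Derivation:
Segment 0: (1,1) -> (1,3)
Segment 1: (1,3) -> (0,3)
Segment 2: (0,3) -> (4,3)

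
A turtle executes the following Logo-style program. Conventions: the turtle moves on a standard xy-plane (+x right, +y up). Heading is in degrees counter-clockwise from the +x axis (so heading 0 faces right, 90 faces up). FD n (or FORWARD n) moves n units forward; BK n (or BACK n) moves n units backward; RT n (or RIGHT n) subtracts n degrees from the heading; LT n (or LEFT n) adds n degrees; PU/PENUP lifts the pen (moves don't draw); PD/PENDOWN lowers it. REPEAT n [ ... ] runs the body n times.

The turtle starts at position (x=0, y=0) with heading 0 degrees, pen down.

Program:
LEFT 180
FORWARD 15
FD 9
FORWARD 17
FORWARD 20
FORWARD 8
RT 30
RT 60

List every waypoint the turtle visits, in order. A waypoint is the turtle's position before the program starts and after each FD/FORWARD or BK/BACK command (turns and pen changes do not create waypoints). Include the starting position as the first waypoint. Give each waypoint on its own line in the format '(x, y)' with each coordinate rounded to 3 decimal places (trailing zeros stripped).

Executing turtle program step by step:
Start: pos=(0,0), heading=0, pen down
LT 180: heading 0 -> 180
FD 15: (0,0) -> (-15,0) [heading=180, draw]
FD 9: (-15,0) -> (-24,0) [heading=180, draw]
FD 17: (-24,0) -> (-41,0) [heading=180, draw]
FD 20: (-41,0) -> (-61,0) [heading=180, draw]
FD 8: (-61,0) -> (-69,0) [heading=180, draw]
RT 30: heading 180 -> 150
RT 60: heading 150 -> 90
Final: pos=(-69,0), heading=90, 5 segment(s) drawn
Waypoints (6 total):
(0, 0)
(-15, 0)
(-24, 0)
(-41, 0)
(-61, 0)
(-69, 0)

Answer: (0, 0)
(-15, 0)
(-24, 0)
(-41, 0)
(-61, 0)
(-69, 0)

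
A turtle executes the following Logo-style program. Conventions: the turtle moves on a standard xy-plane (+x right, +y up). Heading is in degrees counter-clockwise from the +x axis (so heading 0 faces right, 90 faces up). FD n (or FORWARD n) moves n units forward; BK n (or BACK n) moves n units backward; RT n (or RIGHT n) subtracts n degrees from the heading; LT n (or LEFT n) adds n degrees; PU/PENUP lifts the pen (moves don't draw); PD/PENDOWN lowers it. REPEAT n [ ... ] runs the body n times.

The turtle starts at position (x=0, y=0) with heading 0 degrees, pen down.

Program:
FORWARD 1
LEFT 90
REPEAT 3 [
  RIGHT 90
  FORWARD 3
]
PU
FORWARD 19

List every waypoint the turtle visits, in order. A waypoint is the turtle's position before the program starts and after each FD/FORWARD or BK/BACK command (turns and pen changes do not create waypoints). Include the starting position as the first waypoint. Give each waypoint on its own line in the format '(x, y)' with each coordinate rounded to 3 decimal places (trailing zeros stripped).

Executing turtle program step by step:
Start: pos=(0,0), heading=0, pen down
FD 1: (0,0) -> (1,0) [heading=0, draw]
LT 90: heading 0 -> 90
REPEAT 3 [
  -- iteration 1/3 --
  RT 90: heading 90 -> 0
  FD 3: (1,0) -> (4,0) [heading=0, draw]
  -- iteration 2/3 --
  RT 90: heading 0 -> 270
  FD 3: (4,0) -> (4,-3) [heading=270, draw]
  -- iteration 3/3 --
  RT 90: heading 270 -> 180
  FD 3: (4,-3) -> (1,-3) [heading=180, draw]
]
PU: pen up
FD 19: (1,-3) -> (-18,-3) [heading=180, move]
Final: pos=(-18,-3), heading=180, 4 segment(s) drawn
Waypoints (6 total):
(0, 0)
(1, 0)
(4, 0)
(4, -3)
(1, -3)
(-18, -3)

Answer: (0, 0)
(1, 0)
(4, 0)
(4, -3)
(1, -3)
(-18, -3)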